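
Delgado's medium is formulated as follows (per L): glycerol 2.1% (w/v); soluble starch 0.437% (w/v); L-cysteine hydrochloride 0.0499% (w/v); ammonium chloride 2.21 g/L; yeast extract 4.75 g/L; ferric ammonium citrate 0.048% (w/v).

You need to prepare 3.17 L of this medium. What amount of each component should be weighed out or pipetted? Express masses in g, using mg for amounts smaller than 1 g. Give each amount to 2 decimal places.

glycerol 66.57 g; soluble starch 13.85 g; L-cysteine hydrochloride 1.58 g; ammonium chloride 7.01 g; yeast extract 15.06 g; ferric ammonium citrate 1.52 g

Working volume: 3.17 L.
glycerol: 2.1 g per 100 mL × 3170 mL ÷ 100 = 66.57 g
soluble starch: 0.437% w/v = 4.37 g/L → 4.37 × 3.17 L = 13.85 g
L-cysteine hydrochloride: 0.0499 g per 100 mL × 3170 mL ÷ 100 = 1.58 g
ammonium chloride: 2.21 g/L × 3.17 L = 7.01 g
yeast extract: 4.75 g/L × 3.17 L = 15.06 g
ferric ammonium citrate: 0.048 g per 100 mL × 3170 mL ÷ 100 = 1.52 g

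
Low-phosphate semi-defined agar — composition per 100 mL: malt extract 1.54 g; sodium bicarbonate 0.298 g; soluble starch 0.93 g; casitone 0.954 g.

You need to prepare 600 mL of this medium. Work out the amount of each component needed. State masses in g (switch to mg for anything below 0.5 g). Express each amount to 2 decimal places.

malt extract 9.24 g; sodium bicarbonate 1.79 g; soluble starch 5.58 g; casitone 5.72 g

Ratio of target to recipe volume: 600 / 100 = 6.
malt extract: 1.54 g × (600 mL / 100 mL) = 9.24 g
sodium bicarbonate: 0.298 g × (600 mL / 100 mL) = 1.79 g
soluble starch: 0.93 g × (600 mL / 100 mL) = 5.58 g
casitone: 0.954 g × (600 mL / 100 mL) = 5.72 g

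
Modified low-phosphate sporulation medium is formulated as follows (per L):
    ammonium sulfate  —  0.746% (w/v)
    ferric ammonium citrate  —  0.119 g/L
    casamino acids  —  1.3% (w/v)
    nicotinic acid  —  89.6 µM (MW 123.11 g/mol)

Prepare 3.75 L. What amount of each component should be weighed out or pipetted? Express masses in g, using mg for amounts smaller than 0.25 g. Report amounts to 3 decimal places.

ammonium sulfate 27.975 g; ferric ammonium citrate 0.446 g; casamino acids 48.750 g; nicotinic acid 41.365 mg

Working volume: 3.75 L.
ammonium sulfate: 0.746% w/v = 7.46 g/L → 7.46 × 3.75 L = 27.975 g
ferric ammonium citrate: 0.119 g/L × 3.75 L = 0.446 g
casamino acids: 1.3% w/v = 13 g/L → 13 × 3.75 L = 48.750 g
nicotinic acid: 89.6 µmol/L × 123.11 g/mol × 3.75 L ÷ 1000 = 41.365 mg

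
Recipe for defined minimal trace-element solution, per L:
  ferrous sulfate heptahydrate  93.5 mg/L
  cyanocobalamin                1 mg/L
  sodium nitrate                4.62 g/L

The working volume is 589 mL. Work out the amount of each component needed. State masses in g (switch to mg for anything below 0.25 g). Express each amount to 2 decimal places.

ferrous sulfate heptahydrate 55.07 mg; cyanocobalamin 0.59 mg; sodium nitrate 2.72 g

Working volume: 589 mL = 0.589 L.
ferrous sulfate heptahydrate: 93.5 mg/L × 0.589 L = 55.07 mg
cyanocobalamin: 1 mg/L × 0.589 L = 0.59 mg
sodium nitrate: 4.62 g/L × 0.589 L = 2.72 g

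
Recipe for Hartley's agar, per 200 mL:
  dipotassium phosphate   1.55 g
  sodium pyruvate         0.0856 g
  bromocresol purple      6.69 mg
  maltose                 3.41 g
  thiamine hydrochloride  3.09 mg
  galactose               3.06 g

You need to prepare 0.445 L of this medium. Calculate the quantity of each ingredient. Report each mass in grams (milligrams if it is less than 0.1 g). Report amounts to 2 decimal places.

dipotassium phosphate 3.45 g; sodium pyruvate 0.19 g; bromocresol purple 14.89 mg; maltose 7.59 g; thiamine hydrochloride 6.88 mg; galactose 6.81 g

Ratio of target to recipe volume: 445 / 200 = 2.225.
dipotassium phosphate: 1.55 g × (445 mL / 200 mL) = 3.45 g
sodium pyruvate: 0.0856 g × (445 mL / 200 mL) = 0.19 g
bromocresol purple: 6.69 mg × (445 mL / 200 mL) = 14.89 mg
maltose: 3.41 g × (445 mL / 200 mL) = 7.59 g
thiamine hydrochloride: 3.09 mg × (445 mL / 200 mL) = 6.88 mg
galactose: 3.06 g × (445 mL / 200 mL) = 6.81 g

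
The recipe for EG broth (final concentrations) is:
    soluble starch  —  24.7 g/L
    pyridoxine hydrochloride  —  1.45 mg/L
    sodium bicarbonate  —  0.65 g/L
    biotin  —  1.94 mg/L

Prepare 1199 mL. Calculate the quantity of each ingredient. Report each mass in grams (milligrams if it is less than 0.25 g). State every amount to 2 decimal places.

soluble starch 29.62 g; pyridoxine hydrochloride 1.74 mg; sodium bicarbonate 0.78 g; biotin 2.33 mg

Working volume: 1199 mL = 1.199 L.
soluble starch: 24.7 g/L × 1.199 L = 29.62 g
pyridoxine hydrochloride: 1.45 mg/L × 1.199 L = 1.74 mg
sodium bicarbonate: 0.65 g/L × 1.199 L = 0.78 g
biotin: 1.94 mg/L × 1.199 L = 2.33 mg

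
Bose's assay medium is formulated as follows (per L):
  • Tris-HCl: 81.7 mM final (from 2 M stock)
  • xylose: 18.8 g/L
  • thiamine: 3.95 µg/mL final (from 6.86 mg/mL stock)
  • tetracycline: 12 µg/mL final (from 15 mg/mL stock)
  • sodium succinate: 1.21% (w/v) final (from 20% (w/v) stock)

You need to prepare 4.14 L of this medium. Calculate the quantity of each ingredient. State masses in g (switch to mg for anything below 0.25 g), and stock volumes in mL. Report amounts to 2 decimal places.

Tris-HCl 169.12 mL; xylose 77.83 g; thiamine 2.38 mL; tetracycline 3.31 mL; sodium succinate 250.47 mL

Working volume: 4.14 L.
Tris-HCl: V = C2·V2/C1 = 81.7 mM × 4140 mL ÷ 2000 mM = 169.12 mL
xylose: 18.8 g/L × 4.14 L = 77.83 g
thiamine: V = C2·V2/C1 = 3.95 µg/mL × 4140 mL ÷ 6860 µg/mL = 2.38 mL
tetracycline: V = C2·V2/C1 = 12 µg/mL × 4140 mL ÷ 15000 µg/mL = 3.31 mL
sodium succinate: C1V1 = C2V2 → 1.21% ÷ 20% × 4140 mL = 250.47 mL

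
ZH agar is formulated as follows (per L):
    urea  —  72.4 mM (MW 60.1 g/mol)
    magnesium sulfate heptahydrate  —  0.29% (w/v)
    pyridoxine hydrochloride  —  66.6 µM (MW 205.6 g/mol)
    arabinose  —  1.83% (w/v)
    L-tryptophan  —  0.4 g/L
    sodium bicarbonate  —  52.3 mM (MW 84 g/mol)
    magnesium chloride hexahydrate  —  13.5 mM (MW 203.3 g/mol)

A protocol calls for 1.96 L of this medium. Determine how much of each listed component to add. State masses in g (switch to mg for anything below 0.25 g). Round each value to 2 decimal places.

Scale factor relative to 1 L: 1.96.
urea: 72.4 mmol/L × 60.1 g/mol × 1.96 L ÷ 1000 = 8.53 g
magnesium sulfate heptahydrate: 0.29 g per 100 mL × 1960 mL ÷ 100 = 5.68 g
pyridoxine hydrochloride: 66.6 µmol/L × 205.6 g/mol × 1.96 L ÷ 1000 = 26.84 mg
arabinose: 1.83% w/v = 18.3 g/L → 18.3 × 1.96 L = 35.87 g
L-tryptophan: 0.4 g/L × 1.96 L = 0.78 g
sodium bicarbonate: 52.3 mmol/L × 84 g/mol × 1.96 L ÷ 1000 = 8.61 g
magnesium chloride hexahydrate: 13.5 mmol/L × 203.3 g/mol × 1.96 L ÷ 1000 = 5.38 g

urea 8.53 g; magnesium sulfate heptahydrate 5.68 g; pyridoxine hydrochloride 26.84 mg; arabinose 35.87 g; L-tryptophan 0.78 g; sodium bicarbonate 8.61 g; magnesium chloride hexahydrate 5.38 g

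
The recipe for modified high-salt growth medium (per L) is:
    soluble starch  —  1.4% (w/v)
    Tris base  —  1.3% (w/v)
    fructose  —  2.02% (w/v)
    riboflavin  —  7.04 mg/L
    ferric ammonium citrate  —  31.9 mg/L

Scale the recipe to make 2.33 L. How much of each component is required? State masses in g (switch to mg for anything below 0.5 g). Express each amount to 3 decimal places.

soluble starch 32.620 g; Tris base 30.290 g; fructose 47.066 g; riboflavin 16.403 mg; ferric ammonium citrate 74.327 mg

Scale factor relative to 1 L: 2.33.
soluble starch: 1.4% w/v = 14 g/L → 14 × 2.33 L = 32.620 g
Tris base: 1.3 g per 100 mL × 2330 mL ÷ 100 = 30.290 g
fructose: 2.02 g per 100 mL × 2330 mL ÷ 100 = 47.066 g
riboflavin: 7.04 mg/L × 2.33 L = 16.403 mg
ferric ammonium citrate: 31.9 mg/L × 2.33 L = 74.327 mg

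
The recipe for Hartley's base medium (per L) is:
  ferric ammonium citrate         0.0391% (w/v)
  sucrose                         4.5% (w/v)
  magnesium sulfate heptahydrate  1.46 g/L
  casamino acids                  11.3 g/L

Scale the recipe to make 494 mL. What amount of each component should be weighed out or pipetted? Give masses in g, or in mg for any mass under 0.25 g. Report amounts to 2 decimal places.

ferric ammonium citrate 193.15 mg; sucrose 22.23 g; magnesium sulfate heptahydrate 0.72 g; casamino acids 5.58 g

Scale factor relative to 1 L: 0.494.
ferric ammonium citrate: 0.0391% w/v = 0.391 g/L → 0.391 × 0.494 L = 0.193154 g = 193.15 mg
sucrose: 4.5% w/v = 45 g/L → 45 × 0.494 L = 22.23 g
magnesium sulfate heptahydrate: 1.46 g/L × 0.494 L = 0.72 g
casamino acids: 11.3 g/L × 0.494 L = 5.58 g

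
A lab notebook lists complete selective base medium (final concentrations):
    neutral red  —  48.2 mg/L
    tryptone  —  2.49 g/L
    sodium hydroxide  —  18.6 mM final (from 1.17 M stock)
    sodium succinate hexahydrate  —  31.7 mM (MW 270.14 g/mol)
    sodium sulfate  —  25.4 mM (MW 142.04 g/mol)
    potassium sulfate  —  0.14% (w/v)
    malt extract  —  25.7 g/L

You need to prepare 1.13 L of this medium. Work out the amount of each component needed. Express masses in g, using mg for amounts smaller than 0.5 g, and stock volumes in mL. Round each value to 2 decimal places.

neutral red 54.47 mg; tryptone 2.81 g; sodium hydroxide 17.96 mL; sodium succinate hexahydrate 9.68 g; sodium sulfate 4.08 g; potassium sulfate 1.58 g; malt extract 29.04 g

Working volume: 1.13 L.
neutral red: 48.2 mg/L × 1.13 L = 54.47 mg
tryptone: 2.49 g/L × 1.13 L = 2.81 g
sodium hydroxide: dilute stock: 18.6 mM × 1130 mL ÷ 1170 mM = 17.96 mL
sodium succinate hexahydrate: 31.7 mmol/L × 270.14 g/mol × 1.13 L ÷ 1000 = 9.68 g
sodium sulfate: 25.4 mmol/L × 142.04 g/mol × 1.13 L ÷ 1000 = 4.08 g
potassium sulfate: 0.14 g per 100 mL × 1130 mL ÷ 100 = 1.58 g
malt extract: 25.7 g/L × 1.13 L = 29.04 g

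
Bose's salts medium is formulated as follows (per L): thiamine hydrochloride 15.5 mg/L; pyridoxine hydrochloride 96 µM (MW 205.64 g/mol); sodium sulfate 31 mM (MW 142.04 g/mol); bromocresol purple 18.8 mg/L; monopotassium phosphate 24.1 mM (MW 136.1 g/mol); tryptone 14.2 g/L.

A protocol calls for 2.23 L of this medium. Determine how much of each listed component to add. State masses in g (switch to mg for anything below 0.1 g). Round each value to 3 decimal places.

Scale factor relative to 1 L: 2.23.
thiamine hydrochloride: 15.5 mg/L × 2.23 L = 34.565 mg
pyridoxine hydrochloride: 96 µmol/L × 205.64 g/mol × 2.23 L ÷ 1000 = 44.023 mg
sodium sulfate: 31 mmol/L × 142.04 g/mol × 2.23 L ÷ 1000 = 9.819 g
bromocresol purple: 18.8 mg/L × 2.23 L = 41.924 mg
monopotassium phosphate: 24.1 mmol/L × 136.1 g/mol × 2.23 L ÷ 1000 = 7.314 g
tryptone: 14.2 g/L × 2.23 L = 31.666 g

thiamine hydrochloride 34.565 mg; pyridoxine hydrochloride 44.023 mg; sodium sulfate 9.819 g; bromocresol purple 41.924 mg; monopotassium phosphate 7.314 g; tryptone 31.666 g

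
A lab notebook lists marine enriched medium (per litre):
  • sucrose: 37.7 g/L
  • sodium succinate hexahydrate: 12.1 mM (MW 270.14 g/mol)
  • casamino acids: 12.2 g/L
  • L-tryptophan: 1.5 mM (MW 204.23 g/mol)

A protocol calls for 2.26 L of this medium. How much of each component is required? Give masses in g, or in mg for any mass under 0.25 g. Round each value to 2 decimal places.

Working volume: 2.26 L.
sucrose: 37.7 g/L × 2.26 L = 85.20 g
sodium succinate hexahydrate: 12.1 mmol/L × 270.14 g/mol × 2.26 L ÷ 1000 = 7.39 g
casamino acids: 12.2 g/L × 2.26 L = 27.57 g
L-tryptophan: 1.5 mmol/L × 204.23 g/mol × 2.26 L ÷ 1000 = 0.69 g

sucrose 85.20 g; sodium succinate hexahydrate 7.39 g; casamino acids 27.57 g; L-tryptophan 0.69 g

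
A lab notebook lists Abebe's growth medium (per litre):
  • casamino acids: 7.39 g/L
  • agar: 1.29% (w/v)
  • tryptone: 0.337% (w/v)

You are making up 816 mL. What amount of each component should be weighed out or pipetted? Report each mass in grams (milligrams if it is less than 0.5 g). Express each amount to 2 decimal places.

casamino acids 6.03 g; agar 10.53 g; tryptone 2.75 g

Target volume = 816 mL = 0.816 L.
casamino acids: 7.39 g/L × 0.816 L = 6.03 g
agar: 1.29% w/v = 12.9 g/L → 12.9 × 0.816 L = 10.53 g
tryptone: 0.337% w/v = 3.37 g/L → 3.37 × 0.816 L = 2.75 g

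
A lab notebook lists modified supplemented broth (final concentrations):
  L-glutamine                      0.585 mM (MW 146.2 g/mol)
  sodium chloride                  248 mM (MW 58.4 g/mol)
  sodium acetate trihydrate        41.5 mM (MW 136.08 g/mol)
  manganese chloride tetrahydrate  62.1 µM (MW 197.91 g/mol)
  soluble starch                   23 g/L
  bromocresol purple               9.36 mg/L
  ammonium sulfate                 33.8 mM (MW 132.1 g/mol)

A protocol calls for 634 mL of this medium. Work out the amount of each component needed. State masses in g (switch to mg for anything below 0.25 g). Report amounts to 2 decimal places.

Target volume = 634 mL = 0.634 L.
L-glutamine: 0.585 mmol/L × 146.2 mg/mmol × 0.634 L = 54.22 mg
sodium chloride: 248 mmol/L × 58.4 g/mol × 0.634 L ÷ 1000 = 9.18 g
sodium acetate trihydrate: 41.5 mmol/L × 136.08 g/mol × 0.634 L ÷ 1000 = 3.58 g
manganese chloride tetrahydrate: 62.1 µmol/L × 197.91 g/mol × 0.634 L ÷ 1000 = 7.79 mg
soluble starch: 23 g/L × 0.634 L = 14.58 g
bromocresol purple: 9.36 mg/L × 0.634 L = 5.93 mg
ammonium sulfate: 33.8 mmol/L × 132.1 g/mol × 0.634 L ÷ 1000 = 2.83 g

L-glutamine 54.22 mg; sodium chloride 9.18 g; sodium acetate trihydrate 3.58 g; manganese chloride tetrahydrate 7.79 mg; soluble starch 14.58 g; bromocresol purple 5.93 mg; ammonium sulfate 2.83 g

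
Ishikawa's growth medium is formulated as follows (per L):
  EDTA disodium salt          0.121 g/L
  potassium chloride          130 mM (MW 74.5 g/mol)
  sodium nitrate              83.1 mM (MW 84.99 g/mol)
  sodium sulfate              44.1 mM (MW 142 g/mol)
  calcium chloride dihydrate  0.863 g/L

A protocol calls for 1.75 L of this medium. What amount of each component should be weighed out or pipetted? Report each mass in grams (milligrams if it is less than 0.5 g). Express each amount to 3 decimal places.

EDTA disodium salt 211.750 mg; potassium chloride 16.949 g; sodium nitrate 12.360 g; sodium sulfate 10.959 g; calcium chloride dihydrate 1.510 g

Scale factor relative to 1 L: 1.75.
EDTA disodium salt: 0.121 g/L × 1.75 L = 0.21175 g = 211.750 mg
potassium chloride: 130 mmol/L × 74.5 g/mol × 1.75 L ÷ 1000 = 16.949 g
sodium nitrate: 83.1 mmol/L × 84.99 g/mol × 1.75 L ÷ 1000 = 12.360 g
sodium sulfate: 44.1 mmol/L × 142 g/mol × 1.75 L ÷ 1000 = 10.959 g
calcium chloride dihydrate: 0.863 g/L × 1.75 L = 1.510 g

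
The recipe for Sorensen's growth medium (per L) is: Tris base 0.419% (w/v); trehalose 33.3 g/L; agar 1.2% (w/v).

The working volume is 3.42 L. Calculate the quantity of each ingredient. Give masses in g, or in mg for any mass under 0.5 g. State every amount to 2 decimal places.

Working volume: 3.42 L.
Tris base: 0.419 g per 100 mL × 3420 mL ÷ 100 = 14.33 g
trehalose: 33.3 g/L × 3.42 L = 113.89 g
agar: 1.2% w/v = 12 g/L → 12 × 3.42 L = 41.04 g

Tris base 14.33 g; trehalose 113.89 g; agar 41.04 g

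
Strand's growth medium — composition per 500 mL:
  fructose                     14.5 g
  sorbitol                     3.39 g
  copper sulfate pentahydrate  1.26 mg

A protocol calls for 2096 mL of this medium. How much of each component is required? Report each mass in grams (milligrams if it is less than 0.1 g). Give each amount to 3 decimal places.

Ratio of target to recipe volume: 2096 / 500 = 4.192.
fructose: 14.5 g × (2096 mL / 500 mL) = 60.784 g
sorbitol: 3.39 g × (2096 mL / 500 mL) = 14.211 g
copper sulfate pentahydrate: 1.26 mg × (2096 mL / 500 mL) = 5.282 mg

fructose 60.784 g; sorbitol 14.211 g; copper sulfate pentahydrate 5.282 mg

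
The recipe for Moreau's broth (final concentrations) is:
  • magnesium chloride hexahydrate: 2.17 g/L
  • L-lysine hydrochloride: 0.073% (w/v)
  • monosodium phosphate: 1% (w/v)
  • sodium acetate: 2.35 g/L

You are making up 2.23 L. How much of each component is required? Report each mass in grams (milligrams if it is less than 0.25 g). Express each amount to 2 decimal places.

magnesium chloride hexahydrate 4.84 g; L-lysine hydrochloride 1.63 g; monosodium phosphate 22.30 g; sodium acetate 5.24 g

Scale factor relative to 1 L: 2.23.
magnesium chloride hexahydrate: 2.17 g/L × 2.23 L = 4.84 g
L-lysine hydrochloride: 0.073 g per 100 mL × 2230 mL ÷ 100 = 1.63 g
monosodium phosphate: 1 g per 100 mL × 2230 mL ÷ 100 = 22.30 g
sodium acetate: 2.35 g/L × 2.23 L = 5.24 g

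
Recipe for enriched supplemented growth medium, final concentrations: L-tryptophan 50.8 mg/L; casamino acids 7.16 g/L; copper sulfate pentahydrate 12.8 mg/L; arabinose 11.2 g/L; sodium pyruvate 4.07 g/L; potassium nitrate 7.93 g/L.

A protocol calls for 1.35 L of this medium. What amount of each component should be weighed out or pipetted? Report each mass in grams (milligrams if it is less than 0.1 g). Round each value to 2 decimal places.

Working volume: 1.35 L.
L-tryptophan: 50.8 mg/L × 1.35 L = 68.58 mg
casamino acids: 7.16 g/L × 1.35 L = 9.67 g
copper sulfate pentahydrate: 12.8 mg/L × 1.35 L = 17.28 mg
arabinose: 11.2 g/L × 1.35 L = 15.12 g
sodium pyruvate: 4.07 g/L × 1.35 L = 5.49 g
potassium nitrate: 7.93 g/L × 1.35 L = 10.71 g

L-tryptophan 68.58 mg; casamino acids 9.67 g; copper sulfate pentahydrate 17.28 mg; arabinose 15.12 g; sodium pyruvate 5.49 g; potassium nitrate 10.71 g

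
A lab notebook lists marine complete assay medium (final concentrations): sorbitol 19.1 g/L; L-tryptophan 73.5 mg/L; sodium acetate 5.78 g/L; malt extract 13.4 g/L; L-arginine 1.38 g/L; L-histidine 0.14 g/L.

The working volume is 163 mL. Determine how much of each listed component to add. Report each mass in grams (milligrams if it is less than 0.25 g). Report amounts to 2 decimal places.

sorbitol 3.11 g; L-tryptophan 11.98 mg; sodium acetate 0.94 g; malt extract 2.18 g; L-arginine 224.94 mg; L-histidine 22.82 mg

Scale factor relative to 1 L: 0.163.
sorbitol: 19.1 g/L × 0.163 L = 3.11 g
L-tryptophan: 73.5 mg/L × 0.163 L = 11.98 mg
sodium acetate: 5.78 g/L × 0.163 L = 0.94 g
malt extract: 13.4 g/L × 0.163 L = 2.18 g
L-arginine: 1.38 g/L × 0.163 L = 0.22494 g = 224.94 mg
L-histidine: 0.14 g/L × 0.163 L = 0.02282 g = 22.82 mg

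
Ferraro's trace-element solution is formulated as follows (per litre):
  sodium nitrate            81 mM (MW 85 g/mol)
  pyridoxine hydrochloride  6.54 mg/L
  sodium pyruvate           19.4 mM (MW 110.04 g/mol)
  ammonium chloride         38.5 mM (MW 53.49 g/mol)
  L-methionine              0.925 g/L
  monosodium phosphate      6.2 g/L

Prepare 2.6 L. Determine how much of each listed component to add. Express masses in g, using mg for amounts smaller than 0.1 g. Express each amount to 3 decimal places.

sodium nitrate 17.901 g; pyridoxine hydrochloride 17.004 mg; sodium pyruvate 5.550 g; ammonium chloride 5.354 g; L-methionine 2.405 g; monosodium phosphate 16.120 g

Working volume: 2.6 L.
sodium nitrate: 81 mmol/L × 85 g/mol × 2.6 L ÷ 1000 = 17.901 g
pyridoxine hydrochloride: 6.54 mg/L × 2.6 L = 17.004 mg
sodium pyruvate: 19.4 mmol/L × 110.04 g/mol × 2.6 L ÷ 1000 = 5.550 g
ammonium chloride: 38.5 mmol/L × 53.49 g/mol × 2.6 L ÷ 1000 = 5.354 g
L-methionine: 0.925 g/L × 2.6 L = 2.405 g
monosodium phosphate: 6.2 g/L × 2.6 L = 16.120 g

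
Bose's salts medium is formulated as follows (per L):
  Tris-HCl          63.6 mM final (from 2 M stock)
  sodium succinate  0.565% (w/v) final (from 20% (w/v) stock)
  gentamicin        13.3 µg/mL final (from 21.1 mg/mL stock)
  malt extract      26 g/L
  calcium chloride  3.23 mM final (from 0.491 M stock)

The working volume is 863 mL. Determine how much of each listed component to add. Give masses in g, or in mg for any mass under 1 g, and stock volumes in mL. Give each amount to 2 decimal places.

Tris-HCl 27.44 mL; sodium succinate 24.38 mL; gentamicin 0.54 mL; malt extract 22.44 g; calcium chloride 5.68 mL

Scale factor relative to 1 L: 0.863.
Tris-HCl: C1V1 = C2V2 → 63.6 mM × 863 mL ÷ 2000 mM = 27.44 mL
sodium succinate: C1V1 = C2V2 → 0.565% ÷ 20% × 863 mL = 24.38 mL
gentamicin: C1V1 = C2V2 → 13.3 µg/mL × 863 mL ÷ 21100 µg/mL = 0.54 mL
malt extract: 26 g/L × 0.863 L = 22.44 g
calcium chloride: dilute stock: 3.23 mM × 863 mL ÷ 491 mM = 5.68 mL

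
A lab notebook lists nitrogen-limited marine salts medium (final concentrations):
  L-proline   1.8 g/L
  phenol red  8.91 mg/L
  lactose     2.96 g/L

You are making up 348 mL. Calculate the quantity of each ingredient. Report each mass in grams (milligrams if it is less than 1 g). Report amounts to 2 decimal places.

Target volume = 348 mL = 0.348 L.
L-proline: 1.8 g/L × 0.348 L = 0.6264 g = 626.40 mg
phenol red: 8.91 mg/L × 0.348 L = 3.10 mg
lactose: 2.96 g/L × 0.348 L = 1.03 g

L-proline 626.40 mg; phenol red 3.10 mg; lactose 1.03 g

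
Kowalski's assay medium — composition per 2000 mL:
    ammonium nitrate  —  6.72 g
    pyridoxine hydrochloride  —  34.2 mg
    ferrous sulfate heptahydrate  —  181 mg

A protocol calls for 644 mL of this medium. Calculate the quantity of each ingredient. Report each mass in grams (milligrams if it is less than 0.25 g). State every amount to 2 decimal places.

Scale factor = 644 mL / 2000 mL = 0.322.
ammonium nitrate: 6.72 g × (644 mL / 2000 mL) = 2.16 g
pyridoxine hydrochloride: 34.2 mg × (644 mL / 2000 mL) = 11.01 mg
ferrous sulfate heptahydrate: 181 mg × (644 mL / 2000 mL) = 58.28 mg

ammonium nitrate 2.16 g; pyridoxine hydrochloride 11.01 mg; ferrous sulfate heptahydrate 58.28 mg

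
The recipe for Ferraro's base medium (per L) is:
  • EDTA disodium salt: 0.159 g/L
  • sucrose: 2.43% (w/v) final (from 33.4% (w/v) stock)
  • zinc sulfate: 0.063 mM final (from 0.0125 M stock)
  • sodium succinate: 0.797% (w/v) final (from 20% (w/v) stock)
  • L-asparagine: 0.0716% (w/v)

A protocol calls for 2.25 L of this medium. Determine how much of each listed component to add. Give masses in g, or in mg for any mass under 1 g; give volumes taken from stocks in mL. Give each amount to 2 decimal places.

EDTA disodium salt 357.75 mg; sucrose 163.70 mL; zinc sulfate 11.34 mL; sodium succinate 89.66 mL; L-asparagine 1.61 g

Scale factor relative to 1 L: 2.25.
EDTA disodium salt: 0.159 g/L × 2.25 L = 0.35775 g = 357.75 mg
sucrose: C1V1 = C2V2 → 2.43% ÷ 33.4% × 2250 mL = 163.70 mL
zinc sulfate: C1V1 = C2V2 → 0.063 mM × 2250 mL ÷ 12.5 mM = 11.34 mL
sodium succinate: C1V1 = C2V2 → 0.797% ÷ 20% × 2250 mL = 89.66 mL
L-asparagine: 0.0716 g per 100 mL × 2250 mL ÷ 100 = 1.61 g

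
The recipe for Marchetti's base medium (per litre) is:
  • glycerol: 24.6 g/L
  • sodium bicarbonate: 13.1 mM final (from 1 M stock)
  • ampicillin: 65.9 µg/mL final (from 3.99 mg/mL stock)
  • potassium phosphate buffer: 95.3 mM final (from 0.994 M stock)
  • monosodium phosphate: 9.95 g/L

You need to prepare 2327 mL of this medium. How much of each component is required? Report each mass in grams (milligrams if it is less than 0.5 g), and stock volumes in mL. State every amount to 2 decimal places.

glycerol 57.24 g; sodium bicarbonate 30.48 mL; ampicillin 38.43 mL; potassium phosphate buffer 223.10 mL; monosodium phosphate 23.15 g

Working volume: 2327 mL = 2.327 L.
glycerol: 24.6 g/L × 2.327 L = 57.24 g
sodium bicarbonate: C1V1 = C2V2 → 13.1 mM × 2327 mL ÷ 1000 mM = 30.48 mL
ampicillin: C1V1 = C2V2 → 65.9 µg/mL × 2327 mL ÷ 3990 µg/mL = 38.43 mL
potassium phosphate buffer: C1V1 = C2V2 → 95.3 mM × 2327 mL ÷ 994 mM = 223.10 mL
monosodium phosphate: 9.95 g/L × 2.327 L = 23.15 g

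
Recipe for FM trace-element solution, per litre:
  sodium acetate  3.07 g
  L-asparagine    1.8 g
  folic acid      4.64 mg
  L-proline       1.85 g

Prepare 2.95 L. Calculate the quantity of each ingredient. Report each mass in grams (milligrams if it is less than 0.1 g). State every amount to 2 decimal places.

Scale factor = 2950 mL / 1000 mL = 2.95.
sodium acetate: 3.07 g × (2950 mL / 1000 mL) = 9.06 g
L-asparagine: 1.8 g × (2950 mL / 1000 mL) = 5.31 g
folic acid: 4.64 mg × (2950 mL / 1000 mL) = 13.69 mg
L-proline: 1.85 g × (2950 mL / 1000 mL) = 5.46 g

sodium acetate 9.06 g; L-asparagine 5.31 g; folic acid 13.69 mg; L-proline 5.46 g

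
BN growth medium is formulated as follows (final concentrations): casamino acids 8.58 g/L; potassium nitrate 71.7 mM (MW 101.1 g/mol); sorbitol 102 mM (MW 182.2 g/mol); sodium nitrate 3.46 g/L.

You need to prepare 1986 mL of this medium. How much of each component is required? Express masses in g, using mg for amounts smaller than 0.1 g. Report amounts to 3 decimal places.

casamino acids 17.040 g; potassium nitrate 14.396 g; sorbitol 36.909 g; sodium nitrate 6.872 g

Working volume: 1986 mL = 1.986 L.
casamino acids: 8.58 g/L × 1.986 L = 17.040 g
potassium nitrate: 71.7 mmol/L × 101.1 g/mol × 1.986 L ÷ 1000 = 14.396 g
sorbitol: 102 mmol/L × 182.2 g/mol × 1.986 L ÷ 1000 = 36.909 g
sodium nitrate: 3.46 g/L × 1.986 L = 6.872 g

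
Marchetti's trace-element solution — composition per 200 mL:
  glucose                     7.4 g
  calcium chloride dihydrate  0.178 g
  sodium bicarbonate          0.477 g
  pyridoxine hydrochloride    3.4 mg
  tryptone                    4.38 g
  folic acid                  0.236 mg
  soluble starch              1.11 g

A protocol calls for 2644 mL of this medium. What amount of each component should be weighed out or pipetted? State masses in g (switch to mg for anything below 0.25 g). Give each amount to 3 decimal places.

Scale factor = 2644 mL / 200 mL = 13.22.
glucose: 7.4 g × (2644 mL / 200 mL) = 97.828 g
calcium chloride dihydrate: 0.178 g × (2644 mL / 200 mL) = 2.353 g
sodium bicarbonate: 0.477 g × (2644 mL / 200 mL) = 6.306 g
pyridoxine hydrochloride: 3.4 mg × (2644 mL / 200 mL) = 44.948 mg
tryptone: 4.38 g × (2644 mL / 200 mL) = 57.904 g
folic acid: 0.236 mg × (2644 mL / 200 mL) = 3.120 mg
soluble starch: 1.11 g × (2644 mL / 200 mL) = 14.674 g

glucose 97.828 g; calcium chloride dihydrate 2.353 g; sodium bicarbonate 6.306 g; pyridoxine hydrochloride 44.948 mg; tryptone 57.904 g; folic acid 3.120 mg; soluble starch 14.674 g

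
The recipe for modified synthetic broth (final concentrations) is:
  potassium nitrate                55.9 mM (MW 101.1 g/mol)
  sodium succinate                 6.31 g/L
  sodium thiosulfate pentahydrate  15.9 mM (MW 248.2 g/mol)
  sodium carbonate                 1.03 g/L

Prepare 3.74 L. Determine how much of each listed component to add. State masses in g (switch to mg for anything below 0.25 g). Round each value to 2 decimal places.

Working volume: 3.74 L.
potassium nitrate: 55.9 mmol/L × 101.1 g/mol × 3.74 L ÷ 1000 = 21.14 g
sodium succinate: 6.31 g/L × 3.74 L = 23.60 g
sodium thiosulfate pentahydrate: 15.9 mmol/L × 248.2 g/mol × 3.74 L ÷ 1000 = 14.76 g
sodium carbonate: 1.03 g/L × 3.74 L = 3.85 g

potassium nitrate 21.14 g; sodium succinate 23.60 g; sodium thiosulfate pentahydrate 14.76 g; sodium carbonate 3.85 g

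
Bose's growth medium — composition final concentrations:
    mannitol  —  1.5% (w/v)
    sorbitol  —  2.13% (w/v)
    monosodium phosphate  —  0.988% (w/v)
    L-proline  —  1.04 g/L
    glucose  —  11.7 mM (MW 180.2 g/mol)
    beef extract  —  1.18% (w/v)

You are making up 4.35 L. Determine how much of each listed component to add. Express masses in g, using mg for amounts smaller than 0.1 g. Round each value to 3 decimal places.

Scale factor relative to 1 L: 4.35.
mannitol: 1.5 g per 100 mL × 4350 mL ÷ 100 = 65.250 g
sorbitol: 2.13% w/v = 21.3 g/L → 21.3 × 4.35 L = 92.655 g
monosodium phosphate: 0.988 g per 100 mL × 4350 mL ÷ 100 = 42.978 g
L-proline: 1.04 g/L × 4.35 L = 4.524 g
glucose: 11.7 mmol/L × 180.2 g/mol × 4.35 L ÷ 1000 = 9.171 g
beef extract: 1.18% w/v = 11.8 g/L → 11.8 × 4.35 L = 51.330 g

mannitol 65.250 g; sorbitol 92.655 g; monosodium phosphate 42.978 g; L-proline 4.524 g; glucose 9.171 g; beef extract 51.330 g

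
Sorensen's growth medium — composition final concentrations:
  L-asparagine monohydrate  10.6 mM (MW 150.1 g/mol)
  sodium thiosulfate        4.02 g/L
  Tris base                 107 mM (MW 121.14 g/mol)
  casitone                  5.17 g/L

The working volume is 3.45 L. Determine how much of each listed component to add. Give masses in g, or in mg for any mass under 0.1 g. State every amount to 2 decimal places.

Scale factor relative to 1 L: 3.45.
L-asparagine monohydrate: 10.6 mmol/L × 150.1 g/mol × 3.45 L ÷ 1000 = 5.49 g
sodium thiosulfate: 4.02 g/L × 3.45 L = 13.87 g
Tris base: 107 mmol/L × 121.14 g/mol × 3.45 L ÷ 1000 = 44.72 g
casitone: 5.17 g/L × 3.45 L = 17.84 g

L-asparagine monohydrate 5.49 g; sodium thiosulfate 13.87 g; Tris base 44.72 g; casitone 17.84 g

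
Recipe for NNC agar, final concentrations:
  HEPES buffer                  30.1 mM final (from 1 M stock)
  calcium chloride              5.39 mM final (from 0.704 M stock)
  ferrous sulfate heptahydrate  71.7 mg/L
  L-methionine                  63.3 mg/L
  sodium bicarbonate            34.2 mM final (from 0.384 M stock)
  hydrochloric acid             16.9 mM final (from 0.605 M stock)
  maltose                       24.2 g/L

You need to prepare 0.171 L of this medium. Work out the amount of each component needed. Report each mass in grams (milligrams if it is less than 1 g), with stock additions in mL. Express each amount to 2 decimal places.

Scale factor relative to 1 L: 0.171.
HEPES buffer: dilute stock: 30.1 mM × 171 mL ÷ 1000 mM = 5.15 mL
calcium chloride: V = C2·V2/C1 = 5.39 mM × 171 mL ÷ 704 mM = 1.31 mL
ferrous sulfate heptahydrate: 71.7 mg/L × 0.171 L = 12.26 mg
L-methionine: 63.3 mg/L × 0.171 L = 10.82 mg
sodium bicarbonate: dilute stock: 34.2 mM × 171 mL ÷ 384 mM = 15.23 mL
hydrochloric acid: V = C2·V2/C1 = 16.9 mM × 171 mL ÷ 605 mM = 4.78 mL
maltose: 24.2 g/L × 0.171 L = 4.14 g

HEPES buffer 5.15 mL; calcium chloride 1.31 mL; ferrous sulfate heptahydrate 12.26 mg; L-methionine 10.82 mg; sodium bicarbonate 15.23 mL; hydrochloric acid 4.78 mL; maltose 4.14 g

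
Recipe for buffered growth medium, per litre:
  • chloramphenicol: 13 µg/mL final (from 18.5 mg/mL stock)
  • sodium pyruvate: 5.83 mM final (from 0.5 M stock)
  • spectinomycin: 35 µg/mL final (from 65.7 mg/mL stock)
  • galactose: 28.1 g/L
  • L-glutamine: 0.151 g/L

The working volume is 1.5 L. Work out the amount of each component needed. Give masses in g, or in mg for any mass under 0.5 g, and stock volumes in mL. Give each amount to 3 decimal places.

chloramphenicol 1.054 mL; sodium pyruvate 17.490 mL; spectinomycin 0.799 mL; galactose 42.150 g; L-glutamine 226.500 mg

Scale factor relative to 1 L: 1.5.
chloramphenicol: V = C2·V2/C1 = 13 µg/mL × 1500 mL ÷ 18500 µg/mL = 1.054 mL
sodium pyruvate: C1V1 = C2V2 → 5.83 mM × 1500 mL ÷ 500 mM = 17.490 mL
spectinomycin: dilute stock: 35 µg/mL × 1500 mL ÷ 65700 µg/mL = 0.799 mL
galactose: 28.1 g/L × 1.5 L = 42.150 g
L-glutamine: 0.151 g/L × 1.5 L = 0.2265 g = 226.500 mg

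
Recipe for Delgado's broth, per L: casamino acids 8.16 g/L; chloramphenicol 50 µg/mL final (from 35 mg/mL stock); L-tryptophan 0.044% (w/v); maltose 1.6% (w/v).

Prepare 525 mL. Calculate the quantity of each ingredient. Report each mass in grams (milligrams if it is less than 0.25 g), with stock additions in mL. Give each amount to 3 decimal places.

casamino acids 4.284 g; chloramphenicol 0.750 mL; L-tryptophan 231.000 mg; maltose 8.400 g

Scale factor relative to 1 L: 0.525.
casamino acids: 8.16 g/L × 0.525 L = 4.284 g
chloramphenicol: V = C2·V2/C1 = 50 µg/mL × 525 mL ÷ 35000 µg/mL = 0.750 mL
L-tryptophan: 0.044 g per 100 mL × 525 mL ÷ 100 = 0.231 g = 231.000 mg
maltose: 1.6% w/v = 16 g/L → 16 × 0.525 L = 8.400 g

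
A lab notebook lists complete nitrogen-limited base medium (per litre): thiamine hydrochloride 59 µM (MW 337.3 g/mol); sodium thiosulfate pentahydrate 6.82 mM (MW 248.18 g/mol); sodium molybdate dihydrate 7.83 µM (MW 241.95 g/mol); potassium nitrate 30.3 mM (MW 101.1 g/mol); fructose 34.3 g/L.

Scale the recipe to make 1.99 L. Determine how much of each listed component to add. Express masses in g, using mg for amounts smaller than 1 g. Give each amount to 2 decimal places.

thiamine hydrochloride 39.60 mg; sodium thiosulfate pentahydrate 3.37 g; sodium molybdate dihydrate 3.77 mg; potassium nitrate 6.10 g; fructose 68.26 g

Working volume: 1.99 L.
thiamine hydrochloride: 59 µmol/L × 337.3 g/mol × 1.99 L ÷ 1000 = 39.60 mg
sodium thiosulfate pentahydrate: 6.82 mmol/L × 248.18 g/mol × 1.99 L ÷ 1000 = 3.37 g
sodium molybdate dihydrate: 7.83 µmol/L × 241.95 g/mol × 1.99 L ÷ 1000 = 3.77 mg
potassium nitrate: 30.3 mmol/L × 101.1 g/mol × 1.99 L ÷ 1000 = 6.10 g
fructose: 34.3 g/L × 1.99 L = 68.26 g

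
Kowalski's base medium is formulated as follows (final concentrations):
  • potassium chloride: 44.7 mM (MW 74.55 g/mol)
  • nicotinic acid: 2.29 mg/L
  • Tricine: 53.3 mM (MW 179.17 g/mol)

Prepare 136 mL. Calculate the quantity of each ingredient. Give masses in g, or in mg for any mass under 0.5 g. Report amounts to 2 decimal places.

Scale factor relative to 1 L: 0.136.
potassium chloride: 44.7 mmol/L × 74.55 mg/mmol × 0.136 L = 453.20 mg
nicotinic acid: 2.29 mg/L × 0.136 L = 0.31 mg
Tricine: 53.3 mmol/L × 179.17 g/mol × 0.136 L ÷ 1000 = 1.30 g

potassium chloride 453.20 mg; nicotinic acid 0.31 mg; Tricine 1.30 g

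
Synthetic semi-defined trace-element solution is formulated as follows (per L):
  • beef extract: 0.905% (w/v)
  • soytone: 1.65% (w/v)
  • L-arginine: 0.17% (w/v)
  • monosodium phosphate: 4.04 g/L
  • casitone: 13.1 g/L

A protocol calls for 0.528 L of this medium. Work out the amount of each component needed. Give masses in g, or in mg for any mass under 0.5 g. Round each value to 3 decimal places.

Working volume: 0.528 L.
beef extract: 0.905 g per 100 mL × 528 mL ÷ 100 = 4.778 g
soytone: 1.65% w/v = 16.5 g/L → 16.5 × 0.528 L = 8.712 g
L-arginine: 0.17 g per 100 mL × 528 mL ÷ 100 = 0.898 g
monosodium phosphate: 4.04 g/L × 0.528 L = 2.133 g
casitone: 13.1 g/L × 0.528 L = 6.917 g

beef extract 4.778 g; soytone 8.712 g; L-arginine 0.898 g; monosodium phosphate 2.133 g; casitone 6.917 g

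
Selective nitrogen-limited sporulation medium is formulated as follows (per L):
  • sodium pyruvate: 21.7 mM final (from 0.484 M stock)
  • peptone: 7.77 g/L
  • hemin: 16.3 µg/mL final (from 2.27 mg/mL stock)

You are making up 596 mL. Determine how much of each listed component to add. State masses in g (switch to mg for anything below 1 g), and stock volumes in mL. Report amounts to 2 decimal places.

sodium pyruvate 26.72 mL; peptone 4.63 g; hemin 4.28 mL

Working volume: 596 mL = 0.596 L.
sodium pyruvate: dilute stock: 21.7 mM × 596 mL ÷ 484 mM = 26.72 mL
peptone: 7.77 g/L × 0.596 L = 4.63 g
hemin: dilute stock: 16.3 µg/mL × 596 mL ÷ 2270 µg/mL = 4.28 mL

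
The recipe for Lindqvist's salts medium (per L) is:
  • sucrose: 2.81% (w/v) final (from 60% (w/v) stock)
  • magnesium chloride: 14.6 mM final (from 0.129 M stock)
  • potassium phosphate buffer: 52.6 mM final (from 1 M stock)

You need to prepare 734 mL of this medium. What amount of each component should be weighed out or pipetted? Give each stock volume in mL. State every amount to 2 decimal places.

Scale factor relative to 1 L: 0.734.
sucrose: dilute stock: 2.81% ÷ 60% × 734 mL = 34.38 mL
magnesium chloride: dilute stock: 14.6 mM × 734 mL ÷ 129 mM = 83.07 mL
potassium phosphate buffer: dilute stock: 52.6 mM × 734 mL ÷ 1000 mM = 38.61 mL

sucrose 34.38 mL; magnesium chloride 83.07 mL; potassium phosphate buffer 38.61 mL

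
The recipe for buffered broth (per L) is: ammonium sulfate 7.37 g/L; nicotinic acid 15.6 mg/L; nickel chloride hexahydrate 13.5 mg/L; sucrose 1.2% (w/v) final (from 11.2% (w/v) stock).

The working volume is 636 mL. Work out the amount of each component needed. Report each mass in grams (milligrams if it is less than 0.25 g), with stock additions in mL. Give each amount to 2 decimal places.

Working volume: 636 mL = 0.636 L.
ammonium sulfate: 7.37 g/L × 0.636 L = 4.69 g
nicotinic acid: 15.6 mg/L × 0.636 L = 9.92 mg
nickel chloride hexahydrate: 13.5 mg/L × 0.636 L = 8.59 mg
sucrose: C1V1 = C2V2 → 1.2% ÷ 11.2% × 636 mL = 68.14 mL

ammonium sulfate 4.69 g; nicotinic acid 9.92 mg; nickel chloride hexahydrate 8.59 mg; sucrose 68.14 mL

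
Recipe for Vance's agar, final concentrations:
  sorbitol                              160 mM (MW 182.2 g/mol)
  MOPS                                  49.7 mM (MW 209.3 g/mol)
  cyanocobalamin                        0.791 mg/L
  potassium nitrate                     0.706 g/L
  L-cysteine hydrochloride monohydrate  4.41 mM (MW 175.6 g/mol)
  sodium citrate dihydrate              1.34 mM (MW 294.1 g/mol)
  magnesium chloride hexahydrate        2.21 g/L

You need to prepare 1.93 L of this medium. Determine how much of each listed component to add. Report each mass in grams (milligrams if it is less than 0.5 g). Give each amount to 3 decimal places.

Working volume: 1.93 L.
sorbitol: 160 mmol/L × 182.2 g/mol × 1.93 L ÷ 1000 = 56.263 g
MOPS: 49.7 mmol/L × 209.3 g/mol × 1.93 L ÷ 1000 = 20.076 g
cyanocobalamin: 0.791 mg/L × 1.93 L = 1.527 mg
potassium nitrate: 0.706 g/L × 1.93 L = 1.363 g
L-cysteine hydrochloride monohydrate: 4.41 mmol/L × 175.6 g/mol × 1.93 L ÷ 1000 = 1.495 g
sodium citrate dihydrate: 1.34 mmol/L × 294.1 g/mol × 1.93 L ÷ 1000 = 0.761 g
magnesium chloride hexahydrate: 2.21 g/L × 1.93 L = 4.265 g

sorbitol 56.263 g; MOPS 20.076 g; cyanocobalamin 1.527 mg; potassium nitrate 1.363 g; L-cysteine hydrochloride monohydrate 1.495 g; sodium citrate dihydrate 0.761 g; magnesium chloride hexahydrate 4.265 g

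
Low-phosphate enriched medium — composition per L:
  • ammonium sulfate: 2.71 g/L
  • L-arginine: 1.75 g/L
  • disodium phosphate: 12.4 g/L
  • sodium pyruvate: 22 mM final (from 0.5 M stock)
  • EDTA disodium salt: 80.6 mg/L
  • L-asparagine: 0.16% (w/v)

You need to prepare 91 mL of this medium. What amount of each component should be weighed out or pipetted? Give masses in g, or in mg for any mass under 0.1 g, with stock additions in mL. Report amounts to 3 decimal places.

Working volume: 91 mL = 0.091 L.
ammonium sulfate: 2.71 g/L × 0.091 L = 0.247 g
L-arginine: 1.75 g/L × 0.091 L = 0.159 g
disodium phosphate: 12.4 g/L × 0.091 L = 1.128 g
sodium pyruvate: V = C2·V2/C1 = 22 mM × 91 mL ÷ 500 mM = 4.004 mL
EDTA disodium salt: 80.6 mg/L × 0.091 L = 7.335 mg
L-asparagine: 0.16% w/v = 1.6 g/L → 1.6 × 0.091 L = 0.146 g

ammonium sulfate 0.247 g; L-arginine 0.159 g; disodium phosphate 1.128 g; sodium pyruvate 4.004 mL; EDTA disodium salt 7.335 mg; L-asparagine 0.146 g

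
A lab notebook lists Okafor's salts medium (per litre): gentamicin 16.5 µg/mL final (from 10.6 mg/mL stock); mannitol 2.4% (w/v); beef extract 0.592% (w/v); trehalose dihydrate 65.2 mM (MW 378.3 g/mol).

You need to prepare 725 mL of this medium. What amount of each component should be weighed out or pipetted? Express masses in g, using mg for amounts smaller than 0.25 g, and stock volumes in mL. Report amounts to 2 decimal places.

Working volume: 725 mL = 0.725 L.
gentamicin: V = C2·V2/C1 = 16.5 µg/mL × 725 mL ÷ 10600 µg/mL = 1.13 mL
mannitol: 2.4 g per 100 mL × 725 mL ÷ 100 = 17.40 g
beef extract: 0.592 g per 100 mL × 725 mL ÷ 100 = 4.29 g
trehalose dihydrate: 65.2 mmol/L × 378.3 g/mol × 0.725 L ÷ 1000 = 17.88 g

gentamicin 1.13 mL; mannitol 17.40 g; beef extract 4.29 g; trehalose dihydrate 17.88 g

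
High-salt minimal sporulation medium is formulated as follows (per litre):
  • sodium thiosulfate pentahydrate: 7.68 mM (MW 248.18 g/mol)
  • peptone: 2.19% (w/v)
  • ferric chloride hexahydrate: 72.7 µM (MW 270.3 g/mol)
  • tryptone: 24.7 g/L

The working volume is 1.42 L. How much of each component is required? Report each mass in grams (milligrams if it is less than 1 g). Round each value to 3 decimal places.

sodium thiosulfate pentahydrate 2.707 g; peptone 31.098 g; ferric chloride hexahydrate 27.904 mg; tryptone 35.074 g

Working volume: 1.42 L.
sodium thiosulfate pentahydrate: 7.68 mmol/L × 248.18 g/mol × 1.42 L ÷ 1000 = 2.707 g
peptone: 2.19 g per 100 mL × 1420 mL ÷ 100 = 31.098 g
ferric chloride hexahydrate: 72.7 µmol/L × 270.3 g/mol × 1.42 L ÷ 1000 = 27.904 mg
tryptone: 24.7 g/L × 1.42 L = 35.074 g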